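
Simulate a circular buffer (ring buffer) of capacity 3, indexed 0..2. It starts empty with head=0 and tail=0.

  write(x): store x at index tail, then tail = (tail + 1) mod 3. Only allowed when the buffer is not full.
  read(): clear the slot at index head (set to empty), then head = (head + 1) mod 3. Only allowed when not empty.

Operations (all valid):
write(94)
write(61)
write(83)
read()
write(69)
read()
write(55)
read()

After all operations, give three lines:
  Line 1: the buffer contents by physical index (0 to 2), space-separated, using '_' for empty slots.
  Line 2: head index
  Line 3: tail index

write(94): buf=[94 _ _], head=0, tail=1, size=1
write(61): buf=[94 61 _], head=0, tail=2, size=2
write(83): buf=[94 61 83], head=0, tail=0, size=3
read(): buf=[_ 61 83], head=1, tail=0, size=2
write(69): buf=[69 61 83], head=1, tail=1, size=3
read(): buf=[69 _ 83], head=2, tail=1, size=2
write(55): buf=[69 55 83], head=2, tail=2, size=3
read(): buf=[69 55 _], head=0, tail=2, size=2

Answer: 69 55 _
0
2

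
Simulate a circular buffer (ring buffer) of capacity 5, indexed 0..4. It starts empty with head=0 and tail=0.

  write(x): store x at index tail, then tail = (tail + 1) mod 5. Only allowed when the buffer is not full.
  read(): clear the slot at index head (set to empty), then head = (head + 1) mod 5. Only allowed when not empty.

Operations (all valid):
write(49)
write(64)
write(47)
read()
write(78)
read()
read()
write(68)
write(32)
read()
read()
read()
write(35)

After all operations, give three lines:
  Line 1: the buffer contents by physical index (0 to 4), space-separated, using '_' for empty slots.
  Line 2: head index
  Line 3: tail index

Answer: _ 35 _ _ _
1
2

Derivation:
write(49): buf=[49 _ _ _ _], head=0, tail=1, size=1
write(64): buf=[49 64 _ _ _], head=0, tail=2, size=2
write(47): buf=[49 64 47 _ _], head=0, tail=3, size=3
read(): buf=[_ 64 47 _ _], head=1, tail=3, size=2
write(78): buf=[_ 64 47 78 _], head=1, tail=4, size=3
read(): buf=[_ _ 47 78 _], head=2, tail=4, size=2
read(): buf=[_ _ _ 78 _], head=3, tail=4, size=1
write(68): buf=[_ _ _ 78 68], head=3, tail=0, size=2
write(32): buf=[32 _ _ 78 68], head=3, tail=1, size=3
read(): buf=[32 _ _ _ 68], head=4, tail=1, size=2
read(): buf=[32 _ _ _ _], head=0, tail=1, size=1
read(): buf=[_ _ _ _ _], head=1, tail=1, size=0
write(35): buf=[_ 35 _ _ _], head=1, tail=2, size=1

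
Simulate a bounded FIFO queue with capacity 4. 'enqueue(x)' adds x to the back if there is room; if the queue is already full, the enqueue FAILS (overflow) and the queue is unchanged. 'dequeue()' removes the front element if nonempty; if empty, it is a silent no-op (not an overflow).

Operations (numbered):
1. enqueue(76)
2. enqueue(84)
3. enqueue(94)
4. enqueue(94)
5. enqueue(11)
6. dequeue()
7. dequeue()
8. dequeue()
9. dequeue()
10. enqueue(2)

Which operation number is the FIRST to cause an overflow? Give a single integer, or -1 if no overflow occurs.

1. enqueue(76): size=1
2. enqueue(84): size=2
3. enqueue(94): size=3
4. enqueue(94): size=4
5. enqueue(11): size=4=cap → OVERFLOW (fail)
6. dequeue(): size=3
7. dequeue(): size=2
8. dequeue(): size=1
9. dequeue(): size=0
10. enqueue(2): size=1

Answer: 5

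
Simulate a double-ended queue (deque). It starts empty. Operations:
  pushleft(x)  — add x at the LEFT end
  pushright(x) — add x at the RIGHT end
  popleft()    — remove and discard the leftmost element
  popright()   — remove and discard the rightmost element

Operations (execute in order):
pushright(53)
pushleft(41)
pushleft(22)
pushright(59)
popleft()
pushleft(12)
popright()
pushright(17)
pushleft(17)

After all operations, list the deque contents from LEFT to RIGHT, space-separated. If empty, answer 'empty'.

pushright(53): [53]
pushleft(41): [41, 53]
pushleft(22): [22, 41, 53]
pushright(59): [22, 41, 53, 59]
popleft(): [41, 53, 59]
pushleft(12): [12, 41, 53, 59]
popright(): [12, 41, 53]
pushright(17): [12, 41, 53, 17]
pushleft(17): [17, 12, 41, 53, 17]

Answer: 17 12 41 53 17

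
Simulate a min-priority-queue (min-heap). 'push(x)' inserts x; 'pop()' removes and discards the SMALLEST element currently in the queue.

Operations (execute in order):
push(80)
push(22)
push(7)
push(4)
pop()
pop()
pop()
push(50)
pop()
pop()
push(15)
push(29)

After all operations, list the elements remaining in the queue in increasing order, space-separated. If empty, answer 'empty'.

Answer: 15 29

Derivation:
push(80): heap contents = [80]
push(22): heap contents = [22, 80]
push(7): heap contents = [7, 22, 80]
push(4): heap contents = [4, 7, 22, 80]
pop() → 4: heap contents = [7, 22, 80]
pop() → 7: heap contents = [22, 80]
pop() → 22: heap contents = [80]
push(50): heap contents = [50, 80]
pop() → 50: heap contents = [80]
pop() → 80: heap contents = []
push(15): heap contents = [15]
push(29): heap contents = [15, 29]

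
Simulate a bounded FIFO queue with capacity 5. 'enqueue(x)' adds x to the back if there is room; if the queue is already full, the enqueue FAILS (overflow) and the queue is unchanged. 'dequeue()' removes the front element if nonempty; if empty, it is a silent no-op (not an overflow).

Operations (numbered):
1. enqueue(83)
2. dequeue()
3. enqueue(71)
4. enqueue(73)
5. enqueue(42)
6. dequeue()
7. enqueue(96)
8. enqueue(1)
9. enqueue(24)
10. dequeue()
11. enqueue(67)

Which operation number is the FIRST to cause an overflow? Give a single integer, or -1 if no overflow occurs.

Answer: -1

Derivation:
1. enqueue(83): size=1
2. dequeue(): size=0
3. enqueue(71): size=1
4. enqueue(73): size=2
5. enqueue(42): size=3
6. dequeue(): size=2
7. enqueue(96): size=3
8. enqueue(1): size=4
9. enqueue(24): size=5
10. dequeue(): size=4
11. enqueue(67): size=5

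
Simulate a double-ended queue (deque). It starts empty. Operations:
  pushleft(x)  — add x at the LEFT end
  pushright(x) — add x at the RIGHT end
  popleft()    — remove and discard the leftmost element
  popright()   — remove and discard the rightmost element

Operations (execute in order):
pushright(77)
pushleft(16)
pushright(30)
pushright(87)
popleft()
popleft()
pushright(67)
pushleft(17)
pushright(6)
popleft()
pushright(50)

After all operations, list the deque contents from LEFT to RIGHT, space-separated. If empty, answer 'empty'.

Answer: 30 87 67 6 50

Derivation:
pushright(77): [77]
pushleft(16): [16, 77]
pushright(30): [16, 77, 30]
pushright(87): [16, 77, 30, 87]
popleft(): [77, 30, 87]
popleft(): [30, 87]
pushright(67): [30, 87, 67]
pushleft(17): [17, 30, 87, 67]
pushright(6): [17, 30, 87, 67, 6]
popleft(): [30, 87, 67, 6]
pushright(50): [30, 87, 67, 6, 50]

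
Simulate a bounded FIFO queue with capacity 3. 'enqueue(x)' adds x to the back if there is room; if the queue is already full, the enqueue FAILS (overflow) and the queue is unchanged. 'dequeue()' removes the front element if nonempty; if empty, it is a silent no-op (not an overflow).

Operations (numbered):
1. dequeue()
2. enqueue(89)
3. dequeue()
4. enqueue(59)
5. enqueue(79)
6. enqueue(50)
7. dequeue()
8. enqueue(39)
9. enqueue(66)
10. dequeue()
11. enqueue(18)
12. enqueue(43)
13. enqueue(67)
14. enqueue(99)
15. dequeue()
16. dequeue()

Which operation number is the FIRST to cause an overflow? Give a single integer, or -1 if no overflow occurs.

Answer: 9

Derivation:
1. dequeue(): empty, no-op, size=0
2. enqueue(89): size=1
3. dequeue(): size=0
4. enqueue(59): size=1
5. enqueue(79): size=2
6. enqueue(50): size=3
7. dequeue(): size=2
8. enqueue(39): size=3
9. enqueue(66): size=3=cap → OVERFLOW (fail)
10. dequeue(): size=2
11. enqueue(18): size=3
12. enqueue(43): size=3=cap → OVERFLOW (fail)
13. enqueue(67): size=3=cap → OVERFLOW (fail)
14. enqueue(99): size=3=cap → OVERFLOW (fail)
15. dequeue(): size=2
16. dequeue(): size=1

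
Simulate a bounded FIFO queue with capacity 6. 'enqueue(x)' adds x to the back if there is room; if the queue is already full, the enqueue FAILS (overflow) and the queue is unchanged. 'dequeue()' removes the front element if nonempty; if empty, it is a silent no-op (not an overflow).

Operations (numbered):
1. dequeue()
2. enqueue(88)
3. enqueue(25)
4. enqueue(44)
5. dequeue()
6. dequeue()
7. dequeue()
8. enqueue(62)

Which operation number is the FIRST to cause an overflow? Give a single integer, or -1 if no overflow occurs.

Answer: -1

Derivation:
1. dequeue(): empty, no-op, size=0
2. enqueue(88): size=1
3. enqueue(25): size=2
4. enqueue(44): size=3
5. dequeue(): size=2
6. dequeue(): size=1
7. dequeue(): size=0
8. enqueue(62): size=1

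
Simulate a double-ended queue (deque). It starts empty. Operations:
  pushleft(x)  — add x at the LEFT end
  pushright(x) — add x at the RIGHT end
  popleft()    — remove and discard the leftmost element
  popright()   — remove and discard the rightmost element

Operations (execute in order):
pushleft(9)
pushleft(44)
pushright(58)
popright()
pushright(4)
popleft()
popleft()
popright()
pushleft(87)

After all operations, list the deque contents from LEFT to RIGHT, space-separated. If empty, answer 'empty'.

Answer: 87

Derivation:
pushleft(9): [9]
pushleft(44): [44, 9]
pushright(58): [44, 9, 58]
popright(): [44, 9]
pushright(4): [44, 9, 4]
popleft(): [9, 4]
popleft(): [4]
popright(): []
pushleft(87): [87]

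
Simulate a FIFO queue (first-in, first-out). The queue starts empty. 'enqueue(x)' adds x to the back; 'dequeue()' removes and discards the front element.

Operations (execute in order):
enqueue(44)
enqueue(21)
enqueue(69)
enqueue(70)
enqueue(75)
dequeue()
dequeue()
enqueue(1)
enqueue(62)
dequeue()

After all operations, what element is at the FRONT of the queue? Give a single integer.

Answer: 70

Derivation:
enqueue(44): queue = [44]
enqueue(21): queue = [44, 21]
enqueue(69): queue = [44, 21, 69]
enqueue(70): queue = [44, 21, 69, 70]
enqueue(75): queue = [44, 21, 69, 70, 75]
dequeue(): queue = [21, 69, 70, 75]
dequeue(): queue = [69, 70, 75]
enqueue(1): queue = [69, 70, 75, 1]
enqueue(62): queue = [69, 70, 75, 1, 62]
dequeue(): queue = [70, 75, 1, 62]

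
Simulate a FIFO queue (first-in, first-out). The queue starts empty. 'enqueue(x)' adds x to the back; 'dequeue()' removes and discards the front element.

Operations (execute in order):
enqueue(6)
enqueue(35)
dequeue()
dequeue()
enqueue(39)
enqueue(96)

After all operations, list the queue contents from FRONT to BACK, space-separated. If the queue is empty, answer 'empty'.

Answer: 39 96

Derivation:
enqueue(6): [6]
enqueue(35): [6, 35]
dequeue(): [35]
dequeue(): []
enqueue(39): [39]
enqueue(96): [39, 96]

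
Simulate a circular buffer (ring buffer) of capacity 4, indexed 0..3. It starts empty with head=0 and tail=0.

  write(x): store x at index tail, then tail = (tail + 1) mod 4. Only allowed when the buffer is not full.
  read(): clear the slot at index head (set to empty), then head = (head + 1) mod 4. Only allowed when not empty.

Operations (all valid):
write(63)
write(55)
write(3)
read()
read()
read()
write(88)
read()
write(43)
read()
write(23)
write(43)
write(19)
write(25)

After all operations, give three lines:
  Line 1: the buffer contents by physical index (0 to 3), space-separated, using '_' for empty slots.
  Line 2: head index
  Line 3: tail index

write(63): buf=[63 _ _ _], head=0, tail=1, size=1
write(55): buf=[63 55 _ _], head=0, tail=2, size=2
write(3): buf=[63 55 3 _], head=0, tail=3, size=3
read(): buf=[_ 55 3 _], head=1, tail=3, size=2
read(): buf=[_ _ 3 _], head=2, tail=3, size=1
read(): buf=[_ _ _ _], head=3, tail=3, size=0
write(88): buf=[_ _ _ 88], head=3, tail=0, size=1
read(): buf=[_ _ _ _], head=0, tail=0, size=0
write(43): buf=[43 _ _ _], head=0, tail=1, size=1
read(): buf=[_ _ _ _], head=1, tail=1, size=0
write(23): buf=[_ 23 _ _], head=1, tail=2, size=1
write(43): buf=[_ 23 43 _], head=1, tail=3, size=2
write(19): buf=[_ 23 43 19], head=1, tail=0, size=3
write(25): buf=[25 23 43 19], head=1, tail=1, size=4

Answer: 25 23 43 19
1
1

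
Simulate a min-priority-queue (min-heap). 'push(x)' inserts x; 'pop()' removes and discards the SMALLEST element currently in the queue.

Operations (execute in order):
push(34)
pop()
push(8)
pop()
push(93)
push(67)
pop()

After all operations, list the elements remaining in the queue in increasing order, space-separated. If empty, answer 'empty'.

Answer: 93

Derivation:
push(34): heap contents = [34]
pop() → 34: heap contents = []
push(8): heap contents = [8]
pop() → 8: heap contents = []
push(93): heap contents = [93]
push(67): heap contents = [67, 93]
pop() → 67: heap contents = [93]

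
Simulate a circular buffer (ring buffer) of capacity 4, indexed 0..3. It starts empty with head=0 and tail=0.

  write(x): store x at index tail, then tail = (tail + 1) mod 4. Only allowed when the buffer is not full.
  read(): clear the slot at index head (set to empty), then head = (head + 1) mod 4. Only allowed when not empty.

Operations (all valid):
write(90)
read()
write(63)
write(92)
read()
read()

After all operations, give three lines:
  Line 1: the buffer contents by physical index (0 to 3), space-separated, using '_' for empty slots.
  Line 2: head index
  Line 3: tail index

Answer: _ _ _ _
3
3

Derivation:
write(90): buf=[90 _ _ _], head=0, tail=1, size=1
read(): buf=[_ _ _ _], head=1, tail=1, size=0
write(63): buf=[_ 63 _ _], head=1, tail=2, size=1
write(92): buf=[_ 63 92 _], head=1, tail=3, size=2
read(): buf=[_ _ 92 _], head=2, tail=3, size=1
read(): buf=[_ _ _ _], head=3, tail=3, size=0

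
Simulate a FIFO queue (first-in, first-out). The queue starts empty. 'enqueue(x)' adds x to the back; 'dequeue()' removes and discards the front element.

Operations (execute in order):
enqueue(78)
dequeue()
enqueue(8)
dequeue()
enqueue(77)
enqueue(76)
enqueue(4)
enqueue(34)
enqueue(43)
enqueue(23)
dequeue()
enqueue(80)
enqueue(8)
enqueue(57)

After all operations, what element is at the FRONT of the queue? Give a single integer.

enqueue(78): queue = [78]
dequeue(): queue = []
enqueue(8): queue = [8]
dequeue(): queue = []
enqueue(77): queue = [77]
enqueue(76): queue = [77, 76]
enqueue(4): queue = [77, 76, 4]
enqueue(34): queue = [77, 76, 4, 34]
enqueue(43): queue = [77, 76, 4, 34, 43]
enqueue(23): queue = [77, 76, 4, 34, 43, 23]
dequeue(): queue = [76, 4, 34, 43, 23]
enqueue(80): queue = [76, 4, 34, 43, 23, 80]
enqueue(8): queue = [76, 4, 34, 43, 23, 80, 8]
enqueue(57): queue = [76, 4, 34, 43, 23, 80, 8, 57]

Answer: 76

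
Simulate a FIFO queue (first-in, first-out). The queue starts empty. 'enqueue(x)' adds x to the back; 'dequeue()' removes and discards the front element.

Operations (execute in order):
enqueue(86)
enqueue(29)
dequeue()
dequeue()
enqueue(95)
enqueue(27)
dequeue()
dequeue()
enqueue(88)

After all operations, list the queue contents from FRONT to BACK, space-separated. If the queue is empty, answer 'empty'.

enqueue(86): [86]
enqueue(29): [86, 29]
dequeue(): [29]
dequeue(): []
enqueue(95): [95]
enqueue(27): [95, 27]
dequeue(): [27]
dequeue(): []
enqueue(88): [88]

Answer: 88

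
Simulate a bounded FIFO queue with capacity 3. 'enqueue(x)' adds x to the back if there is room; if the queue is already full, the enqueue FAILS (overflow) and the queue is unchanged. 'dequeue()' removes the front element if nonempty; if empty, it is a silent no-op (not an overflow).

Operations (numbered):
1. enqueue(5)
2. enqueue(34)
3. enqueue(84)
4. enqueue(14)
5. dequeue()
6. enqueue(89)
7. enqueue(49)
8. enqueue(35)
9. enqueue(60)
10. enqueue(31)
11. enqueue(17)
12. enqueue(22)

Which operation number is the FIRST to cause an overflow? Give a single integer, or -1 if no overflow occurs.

1. enqueue(5): size=1
2. enqueue(34): size=2
3. enqueue(84): size=3
4. enqueue(14): size=3=cap → OVERFLOW (fail)
5. dequeue(): size=2
6. enqueue(89): size=3
7. enqueue(49): size=3=cap → OVERFLOW (fail)
8. enqueue(35): size=3=cap → OVERFLOW (fail)
9. enqueue(60): size=3=cap → OVERFLOW (fail)
10. enqueue(31): size=3=cap → OVERFLOW (fail)
11. enqueue(17): size=3=cap → OVERFLOW (fail)
12. enqueue(22): size=3=cap → OVERFLOW (fail)

Answer: 4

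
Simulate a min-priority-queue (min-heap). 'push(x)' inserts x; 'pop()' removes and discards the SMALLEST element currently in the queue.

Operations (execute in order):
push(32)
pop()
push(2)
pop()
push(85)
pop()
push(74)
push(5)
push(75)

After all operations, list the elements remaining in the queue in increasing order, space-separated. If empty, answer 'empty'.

Answer: 5 74 75

Derivation:
push(32): heap contents = [32]
pop() → 32: heap contents = []
push(2): heap contents = [2]
pop() → 2: heap contents = []
push(85): heap contents = [85]
pop() → 85: heap contents = []
push(74): heap contents = [74]
push(5): heap contents = [5, 74]
push(75): heap contents = [5, 74, 75]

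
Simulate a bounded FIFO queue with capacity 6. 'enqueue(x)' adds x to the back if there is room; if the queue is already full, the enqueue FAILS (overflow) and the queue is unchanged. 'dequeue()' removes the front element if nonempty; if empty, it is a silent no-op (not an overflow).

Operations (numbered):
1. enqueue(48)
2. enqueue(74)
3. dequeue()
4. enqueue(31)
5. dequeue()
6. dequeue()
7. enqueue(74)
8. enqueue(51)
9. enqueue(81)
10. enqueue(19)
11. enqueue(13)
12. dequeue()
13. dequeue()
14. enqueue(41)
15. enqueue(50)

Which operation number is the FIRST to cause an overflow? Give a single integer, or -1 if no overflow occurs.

1. enqueue(48): size=1
2. enqueue(74): size=2
3. dequeue(): size=1
4. enqueue(31): size=2
5. dequeue(): size=1
6. dequeue(): size=0
7. enqueue(74): size=1
8. enqueue(51): size=2
9. enqueue(81): size=3
10. enqueue(19): size=4
11. enqueue(13): size=5
12. dequeue(): size=4
13. dequeue(): size=3
14. enqueue(41): size=4
15. enqueue(50): size=5

Answer: -1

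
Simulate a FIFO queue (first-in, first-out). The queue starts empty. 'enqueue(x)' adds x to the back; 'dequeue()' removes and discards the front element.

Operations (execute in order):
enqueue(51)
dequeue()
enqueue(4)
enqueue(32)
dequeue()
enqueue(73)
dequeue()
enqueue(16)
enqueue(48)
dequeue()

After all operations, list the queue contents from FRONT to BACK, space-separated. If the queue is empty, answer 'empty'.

Answer: 16 48

Derivation:
enqueue(51): [51]
dequeue(): []
enqueue(4): [4]
enqueue(32): [4, 32]
dequeue(): [32]
enqueue(73): [32, 73]
dequeue(): [73]
enqueue(16): [73, 16]
enqueue(48): [73, 16, 48]
dequeue(): [16, 48]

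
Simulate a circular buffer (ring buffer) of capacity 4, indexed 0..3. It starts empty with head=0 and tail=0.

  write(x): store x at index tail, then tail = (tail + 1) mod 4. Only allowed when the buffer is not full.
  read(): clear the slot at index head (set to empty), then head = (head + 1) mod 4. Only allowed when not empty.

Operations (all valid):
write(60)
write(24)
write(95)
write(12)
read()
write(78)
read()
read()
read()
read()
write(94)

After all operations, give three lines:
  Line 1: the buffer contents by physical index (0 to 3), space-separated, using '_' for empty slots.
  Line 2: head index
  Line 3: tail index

write(60): buf=[60 _ _ _], head=0, tail=1, size=1
write(24): buf=[60 24 _ _], head=0, tail=2, size=2
write(95): buf=[60 24 95 _], head=0, tail=3, size=3
write(12): buf=[60 24 95 12], head=0, tail=0, size=4
read(): buf=[_ 24 95 12], head=1, tail=0, size=3
write(78): buf=[78 24 95 12], head=1, tail=1, size=4
read(): buf=[78 _ 95 12], head=2, tail=1, size=3
read(): buf=[78 _ _ 12], head=3, tail=1, size=2
read(): buf=[78 _ _ _], head=0, tail=1, size=1
read(): buf=[_ _ _ _], head=1, tail=1, size=0
write(94): buf=[_ 94 _ _], head=1, tail=2, size=1

Answer: _ 94 _ _
1
2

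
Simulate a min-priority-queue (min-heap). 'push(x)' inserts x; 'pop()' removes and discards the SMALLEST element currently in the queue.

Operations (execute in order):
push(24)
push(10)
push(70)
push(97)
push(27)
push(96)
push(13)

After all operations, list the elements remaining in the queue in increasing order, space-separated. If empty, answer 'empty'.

push(24): heap contents = [24]
push(10): heap contents = [10, 24]
push(70): heap contents = [10, 24, 70]
push(97): heap contents = [10, 24, 70, 97]
push(27): heap contents = [10, 24, 27, 70, 97]
push(96): heap contents = [10, 24, 27, 70, 96, 97]
push(13): heap contents = [10, 13, 24, 27, 70, 96, 97]

Answer: 10 13 24 27 70 96 97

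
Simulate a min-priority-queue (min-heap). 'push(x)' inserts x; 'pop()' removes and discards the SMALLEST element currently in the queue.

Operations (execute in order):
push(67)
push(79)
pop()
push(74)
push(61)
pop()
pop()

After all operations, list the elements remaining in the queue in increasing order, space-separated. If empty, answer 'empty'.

push(67): heap contents = [67]
push(79): heap contents = [67, 79]
pop() → 67: heap contents = [79]
push(74): heap contents = [74, 79]
push(61): heap contents = [61, 74, 79]
pop() → 61: heap contents = [74, 79]
pop() → 74: heap contents = [79]

Answer: 79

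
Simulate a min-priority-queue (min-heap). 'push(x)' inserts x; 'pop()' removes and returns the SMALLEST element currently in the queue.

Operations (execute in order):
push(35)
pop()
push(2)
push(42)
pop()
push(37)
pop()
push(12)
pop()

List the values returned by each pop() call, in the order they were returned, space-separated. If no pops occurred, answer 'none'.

push(35): heap contents = [35]
pop() → 35: heap contents = []
push(2): heap contents = [2]
push(42): heap contents = [2, 42]
pop() → 2: heap contents = [42]
push(37): heap contents = [37, 42]
pop() → 37: heap contents = [42]
push(12): heap contents = [12, 42]
pop() → 12: heap contents = [42]

Answer: 35 2 37 12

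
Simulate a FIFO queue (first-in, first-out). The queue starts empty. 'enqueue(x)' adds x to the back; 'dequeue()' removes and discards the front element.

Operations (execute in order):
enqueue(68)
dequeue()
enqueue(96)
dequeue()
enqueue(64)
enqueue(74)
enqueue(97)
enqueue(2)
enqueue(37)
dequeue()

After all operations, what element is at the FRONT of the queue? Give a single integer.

Answer: 74

Derivation:
enqueue(68): queue = [68]
dequeue(): queue = []
enqueue(96): queue = [96]
dequeue(): queue = []
enqueue(64): queue = [64]
enqueue(74): queue = [64, 74]
enqueue(97): queue = [64, 74, 97]
enqueue(2): queue = [64, 74, 97, 2]
enqueue(37): queue = [64, 74, 97, 2, 37]
dequeue(): queue = [74, 97, 2, 37]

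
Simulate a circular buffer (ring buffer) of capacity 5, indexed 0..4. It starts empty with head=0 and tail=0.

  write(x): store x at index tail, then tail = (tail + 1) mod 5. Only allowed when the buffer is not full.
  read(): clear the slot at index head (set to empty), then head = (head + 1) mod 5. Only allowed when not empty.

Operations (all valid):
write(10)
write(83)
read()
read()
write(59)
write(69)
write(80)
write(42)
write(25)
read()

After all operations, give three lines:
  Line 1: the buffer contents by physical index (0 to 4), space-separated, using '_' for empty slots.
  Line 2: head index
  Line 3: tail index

write(10): buf=[10 _ _ _ _], head=0, tail=1, size=1
write(83): buf=[10 83 _ _ _], head=0, tail=2, size=2
read(): buf=[_ 83 _ _ _], head=1, tail=2, size=1
read(): buf=[_ _ _ _ _], head=2, tail=2, size=0
write(59): buf=[_ _ 59 _ _], head=2, tail=3, size=1
write(69): buf=[_ _ 59 69 _], head=2, tail=4, size=2
write(80): buf=[_ _ 59 69 80], head=2, tail=0, size=3
write(42): buf=[42 _ 59 69 80], head=2, tail=1, size=4
write(25): buf=[42 25 59 69 80], head=2, tail=2, size=5
read(): buf=[42 25 _ 69 80], head=3, tail=2, size=4

Answer: 42 25 _ 69 80
3
2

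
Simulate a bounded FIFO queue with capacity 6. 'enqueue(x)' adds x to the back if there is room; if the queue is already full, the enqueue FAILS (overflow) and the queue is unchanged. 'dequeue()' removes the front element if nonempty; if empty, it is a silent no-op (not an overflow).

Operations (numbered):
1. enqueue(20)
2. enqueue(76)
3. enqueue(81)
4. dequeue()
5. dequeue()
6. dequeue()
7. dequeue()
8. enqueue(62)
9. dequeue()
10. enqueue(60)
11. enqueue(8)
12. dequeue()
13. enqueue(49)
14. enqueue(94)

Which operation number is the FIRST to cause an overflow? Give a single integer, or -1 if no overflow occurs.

Answer: -1

Derivation:
1. enqueue(20): size=1
2. enqueue(76): size=2
3. enqueue(81): size=3
4. dequeue(): size=2
5. dequeue(): size=1
6. dequeue(): size=0
7. dequeue(): empty, no-op, size=0
8. enqueue(62): size=1
9. dequeue(): size=0
10. enqueue(60): size=1
11. enqueue(8): size=2
12. dequeue(): size=1
13. enqueue(49): size=2
14. enqueue(94): size=3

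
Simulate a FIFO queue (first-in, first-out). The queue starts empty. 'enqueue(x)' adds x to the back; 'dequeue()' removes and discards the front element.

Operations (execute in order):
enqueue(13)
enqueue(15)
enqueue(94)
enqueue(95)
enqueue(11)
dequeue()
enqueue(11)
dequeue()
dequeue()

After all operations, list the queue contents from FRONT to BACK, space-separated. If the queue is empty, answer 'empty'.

Answer: 95 11 11

Derivation:
enqueue(13): [13]
enqueue(15): [13, 15]
enqueue(94): [13, 15, 94]
enqueue(95): [13, 15, 94, 95]
enqueue(11): [13, 15, 94, 95, 11]
dequeue(): [15, 94, 95, 11]
enqueue(11): [15, 94, 95, 11, 11]
dequeue(): [94, 95, 11, 11]
dequeue(): [95, 11, 11]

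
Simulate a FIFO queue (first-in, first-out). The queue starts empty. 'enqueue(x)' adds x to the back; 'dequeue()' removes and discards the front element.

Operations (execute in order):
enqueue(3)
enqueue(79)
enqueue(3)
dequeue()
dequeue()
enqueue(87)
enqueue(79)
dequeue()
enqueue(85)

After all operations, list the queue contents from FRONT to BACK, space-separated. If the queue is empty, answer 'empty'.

Answer: 87 79 85

Derivation:
enqueue(3): [3]
enqueue(79): [3, 79]
enqueue(3): [3, 79, 3]
dequeue(): [79, 3]
dequeue(): [3]
enqueue(87): [3, 87]
enqueue(79): [3, 87, 79]
dequeue(): [87, 79]
enqueue(85): [87, 79, 85]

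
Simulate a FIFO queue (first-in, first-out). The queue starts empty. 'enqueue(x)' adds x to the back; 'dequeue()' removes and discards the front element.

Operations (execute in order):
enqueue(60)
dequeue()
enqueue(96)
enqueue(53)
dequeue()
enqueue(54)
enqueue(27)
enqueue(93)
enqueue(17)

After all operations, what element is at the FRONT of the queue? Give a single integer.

Answer: 53

Derivation:
enqueue(60): queue = [60]
dequeue(): queue = []
enqueue(96): queue = [96]
enqueue(53): queue = [96, 53]
dequeue(): queue = [53]
enqueue(54): queue = [53, 54]
enqueue(27): queue = [53, 54, 27]
enqueue(93): queue = [53, 54, 27, 93]
enqueue(17): queue = [53, 54, 27, 93, 17]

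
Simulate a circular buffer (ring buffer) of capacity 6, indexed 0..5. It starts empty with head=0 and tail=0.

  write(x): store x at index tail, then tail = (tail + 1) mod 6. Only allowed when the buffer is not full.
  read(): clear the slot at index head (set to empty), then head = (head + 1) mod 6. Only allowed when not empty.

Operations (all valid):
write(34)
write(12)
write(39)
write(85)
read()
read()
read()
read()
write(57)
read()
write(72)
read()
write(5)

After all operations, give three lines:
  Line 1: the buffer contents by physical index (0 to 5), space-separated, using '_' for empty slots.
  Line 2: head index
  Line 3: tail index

write(34): buf=[34 _ _ _ _ _], head=0, tail=1, size=1
write(12): buf=[34 12 _ _ _ _], head=0, tail=2, size=2
write(39): buf=[34 12 39 _ _ _], head=0, tail=3, size=3
write(85): buf=[34 12 39 85 _ _], head=0, tail=4, size=4
read(): buf=[_ 12 39 85 _ _], head=1, tail=4, size=3
read(): buf=[_ _ 39 85 _ _], head=2, tail=4, size=2
read(): buf=[_ _ _ 85 _ _], head=3, tail=4, size=1
read(): buf=[_ _ _ _ _ _], head=4, tail=4, size=0
write(57): buf=[_ _ _ _ 57 _], head=4, tail=5, size=1
read(): buf=[_ _ _ _ _ _], head=5, tail=5, size=0
write(72): buf=[_ _ _ _ _ 72], head=5, tail=0, size=1
read(): buf=[_ _ _ _ _ _], head=0, tail=0, size=0
write(5): buf=[5 _ _ _ _ _], head=0, tail=1, size=1

Answer: 5 _ _ _ _ _
0
1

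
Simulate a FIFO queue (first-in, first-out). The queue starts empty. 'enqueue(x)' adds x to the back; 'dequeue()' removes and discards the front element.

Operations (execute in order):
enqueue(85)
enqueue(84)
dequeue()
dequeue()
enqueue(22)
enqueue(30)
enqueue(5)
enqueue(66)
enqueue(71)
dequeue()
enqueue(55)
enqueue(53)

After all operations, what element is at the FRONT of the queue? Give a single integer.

Answer: 30

Derivation:
enqueue(85): queue = [85]
enqueue(84): queue = [85, 84]
dequeue(): queue = [84]
dequeue(): queue = []
enqueue(22): queue = [22]
enqueue(30): queue = [22, 30]
enqueue(5): queue = [22, 30, 5]
enqueue(66): queue = [22, 30, 5, 66]
enqueue(71): queue = [22, 30, 5, 66, 71]
dequeue(): queue = [30, 5, 66, 71]
enqueue(55): queue = [30, 5, 66, 71, 55]
enqueue(53): queue = [30, 5, 66, 71, 55, 53]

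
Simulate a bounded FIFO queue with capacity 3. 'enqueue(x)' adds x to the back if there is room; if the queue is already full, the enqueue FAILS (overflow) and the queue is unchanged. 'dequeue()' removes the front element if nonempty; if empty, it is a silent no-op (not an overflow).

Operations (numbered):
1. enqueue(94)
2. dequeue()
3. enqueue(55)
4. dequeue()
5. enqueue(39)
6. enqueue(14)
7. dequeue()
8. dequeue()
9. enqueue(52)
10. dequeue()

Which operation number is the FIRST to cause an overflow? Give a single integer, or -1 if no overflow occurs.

Answer: -1

Derivation:
1. enqueue(94): size=1
2. dequeue(): size=0
3. enqueue(55): size=1
4. dequeue(): size=0
5. enqueue(39): size=1
6. enqueue(14): size=2
7. dequeue(): size=1
8. dequeue(): size=0
9. enqueue(52): size=1
10. dequeue(): size=0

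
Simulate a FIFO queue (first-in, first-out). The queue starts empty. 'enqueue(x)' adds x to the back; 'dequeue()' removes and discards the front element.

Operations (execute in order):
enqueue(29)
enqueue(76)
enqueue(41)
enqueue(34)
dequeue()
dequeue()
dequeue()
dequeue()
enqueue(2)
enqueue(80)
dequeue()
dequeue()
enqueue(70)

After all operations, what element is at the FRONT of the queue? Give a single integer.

Answer: 70

Derivation:
enqueue(29): queue = [29]
enqueue(76): queue = [29, 76]
enqueue(41): queue = [29, 76, 41]
enqueue(34): queue = [29, 76, 41, 34]
dequeue(): queue = [76, 41, 34]
dequeue(): queue = [41, 34]
dequeue(): queue = [34]
dequeue(): queue = []
enqueue(2): queue = [2]
enqueue(80): queue = [2, 80]
dequeue(): queue = [80]
dequeue(): queue = []
enqueue(70): queue = [70]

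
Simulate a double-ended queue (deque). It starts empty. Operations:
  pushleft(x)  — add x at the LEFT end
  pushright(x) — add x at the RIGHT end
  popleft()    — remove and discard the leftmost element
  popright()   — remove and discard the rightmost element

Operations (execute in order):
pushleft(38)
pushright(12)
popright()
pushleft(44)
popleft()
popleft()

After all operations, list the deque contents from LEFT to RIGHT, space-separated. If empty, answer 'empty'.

pushleft(38): [38]
pushright(12): [38, 12]
popright(): [38]
pushleft(44): [44, 38]
popleft(): [38]
popleft(): []

Answer: empty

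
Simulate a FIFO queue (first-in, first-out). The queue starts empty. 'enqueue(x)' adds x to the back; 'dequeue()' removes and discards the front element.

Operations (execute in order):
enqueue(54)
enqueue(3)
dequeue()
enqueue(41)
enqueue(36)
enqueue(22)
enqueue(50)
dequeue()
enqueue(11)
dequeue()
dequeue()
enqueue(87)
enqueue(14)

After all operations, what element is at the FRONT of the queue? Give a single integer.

enqueue(54): queue = [54]
enqueue(3): queue = [54, 3]
dequeue(): queue = [3]
enqueue(41): queue = [3, 41]
enqueue(36): queue = [3, 41, 36]
enqueue(22): queue = [3, 41, 36, 22]
enqueue(50): queue = [3, 41, 36, 22, 50]
dequeue(): queue = [41, 36, 22, 50]
enqueue(11): queue = [41, 36, 22, 50, 11]
dequeue(): queue = [36, 22, 50, 11]
dequeue(): queue = [22, 50, 11]
enqueue(87): queue = [22, 50, 11, 87]
enqueue(14): queue = [22, 50, 11, 87, 14]

Answer: 22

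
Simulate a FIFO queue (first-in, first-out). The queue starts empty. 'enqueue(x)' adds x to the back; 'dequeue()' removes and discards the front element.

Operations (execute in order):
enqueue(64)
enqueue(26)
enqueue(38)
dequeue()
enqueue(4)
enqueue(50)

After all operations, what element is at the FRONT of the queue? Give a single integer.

enqueue(64): queue = [64]
enqueue(26): queue = [64, 26]
enqueue(38): queue = [64, 26, 38]
dequeue(): queue = [26, 38]
enqueue(4): queue = [26, 38, 4]
enqueue(50): queue = [26, 38, 4, 50]

Answer: 26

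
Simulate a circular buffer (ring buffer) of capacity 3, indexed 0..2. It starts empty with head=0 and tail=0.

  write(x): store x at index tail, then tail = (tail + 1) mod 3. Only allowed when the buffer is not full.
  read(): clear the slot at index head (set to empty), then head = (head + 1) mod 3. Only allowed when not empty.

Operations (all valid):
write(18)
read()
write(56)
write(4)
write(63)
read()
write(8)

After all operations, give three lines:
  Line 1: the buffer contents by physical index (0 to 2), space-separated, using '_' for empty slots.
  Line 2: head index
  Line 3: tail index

Answer: 63 8 4
2
2

Derivation:
write(18): buf=[18 _ _], head=0, tail=1, size=1
read(): buf=[_ _ _], head=1, tail=1, size=0
write(56): buf=[_ 56 _], head=1, tail=2, size=1
write(4): buf=[_ 56 4], head=1, tail=0, size=2
write(63): buf=[63 56 4], head=1, tail=1, size=3
read(): buf=[63 _ 4], head=2, tail=1, size=2
write(8): buf=[63 8 4], head=2, tail=2, size=3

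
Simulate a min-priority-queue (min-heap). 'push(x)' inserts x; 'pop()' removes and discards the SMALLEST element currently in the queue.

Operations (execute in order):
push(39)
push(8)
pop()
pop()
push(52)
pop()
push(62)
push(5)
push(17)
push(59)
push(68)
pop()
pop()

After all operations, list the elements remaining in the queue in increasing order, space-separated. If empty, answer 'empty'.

push(39): heap contents = [39]
push(8): heap contents = [8, 39]
pop() → 8: heap contents = [39]
pop() → 39: heap contents = []
push(52): heap contents = [52]
pop() → 52: heap contents = []
push(62): heap contents = [62]
push(5): heap contents = [5, 62]
push(17): heap contents = [5, 17, 62]
push(59): heap contents = [5, 17, 59, 62]
push(68): heap contents = [5, 17, 59, 62, 68]
pop() → 5: heap contents = [17, 59, 62, 68]
pop() → 17: heap contents = [59, 62, 68]

Answer: 59 62 68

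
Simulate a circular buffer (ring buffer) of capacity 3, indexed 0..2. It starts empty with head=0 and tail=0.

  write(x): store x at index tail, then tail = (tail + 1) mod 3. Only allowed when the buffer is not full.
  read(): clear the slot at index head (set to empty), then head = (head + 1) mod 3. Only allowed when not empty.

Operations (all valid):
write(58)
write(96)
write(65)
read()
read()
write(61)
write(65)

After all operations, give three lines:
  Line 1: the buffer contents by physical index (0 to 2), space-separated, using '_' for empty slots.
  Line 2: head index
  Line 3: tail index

Answer: 61 65 65
2
2

Derivation:
write(58): buf=[58 _ _], head=0, tail=1, size=1
write(96): buf=[58 96 _], head=0, tail=2, size=2
write(65): buf=[58 96 65], head=0, tail=0, size=3
read(): buf=[_ 96 65], head=1, tail=0, size=2
read(): buf=[_ _ 65], head=2, tail=0, size=1
write(61): buf=[61 _ 65], head=2, tail=1, size=2
write(65): buf=[61 65 65], head=2, tail=2, size=3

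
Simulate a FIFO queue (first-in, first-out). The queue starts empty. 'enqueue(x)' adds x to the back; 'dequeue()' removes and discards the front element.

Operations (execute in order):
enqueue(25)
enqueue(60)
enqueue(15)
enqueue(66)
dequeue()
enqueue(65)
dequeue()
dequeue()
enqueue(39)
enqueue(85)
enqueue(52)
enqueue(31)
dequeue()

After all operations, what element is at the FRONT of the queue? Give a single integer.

enqueue(25): queue = [25]
enqueue(60): queue = [25, 60]
enqueue(15): queue = [25, 60, 15]
enqueue(66): queue = [25, 60, 15, 66]
dequeue(): queue = [60, 15, 66]
enqueue(65): queue = [60, 15, 66, 65]
dequeue(): queue = [15, 66, 65]
dequeue(): queue = [66, 65]
enqueue(39): queue = [66, 65, 39]
enqueue(85): queue = [66, 65, 39, 85]
enqueue(52): queue = [66, 65, 39, 85, 52]
enqueue(31): queue = [66, 65, 39, 85, 52, 31]
dequeue(): queue = [65, 39, 85, 52, 31]

Answer: 65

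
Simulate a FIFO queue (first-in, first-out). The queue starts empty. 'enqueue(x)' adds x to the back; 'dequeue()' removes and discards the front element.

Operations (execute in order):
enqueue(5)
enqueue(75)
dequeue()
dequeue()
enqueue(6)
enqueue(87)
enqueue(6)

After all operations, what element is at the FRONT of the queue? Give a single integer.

enqueue(5): queue = [5]
enqueue(75): queue = [5, 75]
dequeue(): queue = [75]
dequeue(): queue = []
enqueue(6): queue = [6]
enqueue(87): queue = [6, 87]
enqueue(6): queue = [6, 87, 6]

Answer: 6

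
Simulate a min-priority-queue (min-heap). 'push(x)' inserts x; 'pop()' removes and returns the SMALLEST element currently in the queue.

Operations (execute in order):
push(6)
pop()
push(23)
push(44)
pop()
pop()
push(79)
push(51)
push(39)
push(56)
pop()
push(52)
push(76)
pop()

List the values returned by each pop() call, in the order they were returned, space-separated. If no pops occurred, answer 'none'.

push(6): heap contents = [6]
pop() → 6: heap contents = []
push(23): heap contents = [23]
push(44): heap contents = [23, 44]
pop() → 23: heap contents = [44]
pop() → 44: heap contents = []
push(79): heap contents = [79]
push(51): heap contents = [51, 79]
push(39): heap contents = [39, 51, 79]
push(56): heap contents = [39, 51, 56, 79]
pop() → 39: heap contents = [51, 56, 79]
push(52): heap contents = [51, 52, 56, 79]
push(76): heap contents = [51, 52, 56, 76, 79]
pop() → 51: heap contents = [52, 56, 76, 79]

Answer: 6 23 44 39 51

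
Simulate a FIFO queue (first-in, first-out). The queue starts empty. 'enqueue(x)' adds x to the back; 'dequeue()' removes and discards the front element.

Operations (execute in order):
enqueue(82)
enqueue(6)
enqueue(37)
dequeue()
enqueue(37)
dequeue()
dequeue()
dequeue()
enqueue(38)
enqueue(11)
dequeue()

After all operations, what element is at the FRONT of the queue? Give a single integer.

Answer: 11

Derivation:
enqueue(82): queue = [82]
enqueue(6): queue = [82, 6]
enqueue(37): queue = [82, 6, 37]
dequeue(): queue = [6, 37]
enqueue(37): queue = [6, 37, 37]
dequeue(): queue = [37, 37]
dequeue(): queue = [37]
dequeue(): queue = []
enqueue(38): queue = [38]
enqueue(11): queue = [38, 11]
dequeue(): queue = [11]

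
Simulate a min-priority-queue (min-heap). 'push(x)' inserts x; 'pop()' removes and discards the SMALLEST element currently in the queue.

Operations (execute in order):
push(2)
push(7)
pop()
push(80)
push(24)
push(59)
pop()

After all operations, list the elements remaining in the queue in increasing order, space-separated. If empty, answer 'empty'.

push(2): heap contents = [2]
push(7): heap contents = [2, 7]
pop() → 2: heap contents = [7]
push(80): heap contents = [7, 80]
push(24): heap contents = [7, 24, 80]
push(59): heap contents = [7, 24, 59, 80]
pop() → 7: heap contents = [24, 59, 80]

Answer: 24 59 80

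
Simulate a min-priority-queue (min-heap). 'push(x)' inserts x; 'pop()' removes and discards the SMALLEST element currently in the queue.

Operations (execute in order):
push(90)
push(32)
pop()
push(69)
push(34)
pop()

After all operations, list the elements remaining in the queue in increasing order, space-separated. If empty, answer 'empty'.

Answer: 69 90

Derivation:
push(90): heap contents = [90]
push(32): heap contents = [32, 90]
pop() → 32: heap contents = [90]
push(69): heap contents = [69, 90]
push(34): heap contents = [34, 69, 90]
pop() → 34: heap contents = [69, 90]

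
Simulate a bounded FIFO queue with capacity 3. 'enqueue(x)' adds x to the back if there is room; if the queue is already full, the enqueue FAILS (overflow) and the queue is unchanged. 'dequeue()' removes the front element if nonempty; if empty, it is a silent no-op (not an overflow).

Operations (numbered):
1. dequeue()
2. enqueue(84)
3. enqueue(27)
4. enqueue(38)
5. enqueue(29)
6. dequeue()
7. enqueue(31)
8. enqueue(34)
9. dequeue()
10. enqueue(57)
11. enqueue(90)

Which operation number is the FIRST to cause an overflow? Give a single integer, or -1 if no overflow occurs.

1. dequeue(): empty, no-op, size=0
2. enqueue(84): size=1
3. enqueue(27): size=2
4. enqueue(38): size=3
5. enqueue(29): size=3=cap → OVERFLOW (fail)
6. dequeue(): size=2
7. enqueue(31): size=3
8. enqueue(34): size=3=cap → OVERFLOW (fail)
9. dequeue(): size=2
10. enqueue(57): size=3
11. enqueue(90): size=3=cap → OVERFLOW (fail)

Answer: 5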